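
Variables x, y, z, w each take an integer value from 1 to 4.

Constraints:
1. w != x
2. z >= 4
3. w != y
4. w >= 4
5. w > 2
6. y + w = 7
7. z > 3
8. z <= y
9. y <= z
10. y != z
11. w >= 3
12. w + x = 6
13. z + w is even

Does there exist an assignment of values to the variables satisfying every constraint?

Unsatisfiable

From constraints 2 and 8: y ≥ z ≥ 4. From constraint 4: w ≥ 4. Hence y + w ≥ 8. But constraint 6 requires y + w = 7, and 7 < 8. Contradiction.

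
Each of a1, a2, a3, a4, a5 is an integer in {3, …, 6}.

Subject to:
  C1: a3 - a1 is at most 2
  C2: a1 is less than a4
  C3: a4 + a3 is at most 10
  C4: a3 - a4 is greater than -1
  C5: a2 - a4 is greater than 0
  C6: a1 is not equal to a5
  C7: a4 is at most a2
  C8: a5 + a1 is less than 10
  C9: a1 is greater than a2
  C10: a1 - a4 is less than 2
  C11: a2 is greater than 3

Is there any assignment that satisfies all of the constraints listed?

Constraints 2, 5, and 9 give a4 < a2, a2 < a1, a1 < a4. Chaining: a4 < a2 < a1 < a4, which forces a4 < a4 — impossible.

Unsatisfiable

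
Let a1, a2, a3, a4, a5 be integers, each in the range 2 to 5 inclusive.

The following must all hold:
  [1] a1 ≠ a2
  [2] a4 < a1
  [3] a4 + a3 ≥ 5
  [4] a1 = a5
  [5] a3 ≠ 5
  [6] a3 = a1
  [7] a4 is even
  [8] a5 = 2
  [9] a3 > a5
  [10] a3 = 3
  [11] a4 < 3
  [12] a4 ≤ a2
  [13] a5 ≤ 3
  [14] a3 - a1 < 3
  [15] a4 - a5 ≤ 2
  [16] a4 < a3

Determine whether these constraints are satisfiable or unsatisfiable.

Unsatisfiable

Constraint 10 fixes a3 = 3 and constraint 8 fixes a5 = 2. Constraints 4 and 6 give a3 = a1 = a5, so a3 = a5. But 3 ≠ 2 — contradiction.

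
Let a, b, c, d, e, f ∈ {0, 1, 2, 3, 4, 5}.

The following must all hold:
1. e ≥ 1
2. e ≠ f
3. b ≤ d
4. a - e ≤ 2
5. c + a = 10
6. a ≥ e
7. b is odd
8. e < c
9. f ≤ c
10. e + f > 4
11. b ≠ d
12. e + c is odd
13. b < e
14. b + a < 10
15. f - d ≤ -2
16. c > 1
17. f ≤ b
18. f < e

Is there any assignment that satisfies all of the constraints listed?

Satisfiable

Setting (a, b, c, d, e, f) = (5, 3, 5, 5, 4, 1) satisfies everything: constraint 4: a - e = 1; constraint 5: c + a = 10, and the others follow.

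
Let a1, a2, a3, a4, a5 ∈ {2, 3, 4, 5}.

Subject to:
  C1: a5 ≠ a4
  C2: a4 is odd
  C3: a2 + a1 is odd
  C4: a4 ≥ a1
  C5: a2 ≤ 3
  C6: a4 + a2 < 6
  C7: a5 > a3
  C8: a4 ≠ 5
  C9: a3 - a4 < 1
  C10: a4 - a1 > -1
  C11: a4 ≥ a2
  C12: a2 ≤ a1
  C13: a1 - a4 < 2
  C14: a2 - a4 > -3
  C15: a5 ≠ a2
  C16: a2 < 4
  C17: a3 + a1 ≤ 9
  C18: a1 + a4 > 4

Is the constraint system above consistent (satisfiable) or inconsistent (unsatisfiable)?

One satisfying assignment is a1 = 3, a2 = 2, a3 = 3, a4 = 3, a5 = 4.
For the less obvious constraints — constraint 6: a4 + a2 = 5; constraint 9: a3 - a4 = 0; constraint 10: a4 - a1 = 0 — and the others hold by inspection.

Satisfiable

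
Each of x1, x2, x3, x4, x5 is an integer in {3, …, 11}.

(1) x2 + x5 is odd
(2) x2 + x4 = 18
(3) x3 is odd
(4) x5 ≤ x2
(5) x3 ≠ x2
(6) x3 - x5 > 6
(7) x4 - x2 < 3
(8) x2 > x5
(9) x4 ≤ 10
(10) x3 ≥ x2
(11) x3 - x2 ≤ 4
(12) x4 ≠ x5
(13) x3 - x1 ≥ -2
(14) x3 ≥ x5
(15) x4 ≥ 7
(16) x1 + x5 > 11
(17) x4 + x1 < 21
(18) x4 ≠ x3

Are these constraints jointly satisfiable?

Satisfiable

One satisfying assignment is x1 = 10, x2 = 9, x3 = 11, x4 = 9, x5 = 4.
For the less obvious constraints — constraint 2: x2 + x4 = 18; constraint 6: x3 - x5 = 7; constraint 7: x4 - x2 = 0 — and the others hold by inspection.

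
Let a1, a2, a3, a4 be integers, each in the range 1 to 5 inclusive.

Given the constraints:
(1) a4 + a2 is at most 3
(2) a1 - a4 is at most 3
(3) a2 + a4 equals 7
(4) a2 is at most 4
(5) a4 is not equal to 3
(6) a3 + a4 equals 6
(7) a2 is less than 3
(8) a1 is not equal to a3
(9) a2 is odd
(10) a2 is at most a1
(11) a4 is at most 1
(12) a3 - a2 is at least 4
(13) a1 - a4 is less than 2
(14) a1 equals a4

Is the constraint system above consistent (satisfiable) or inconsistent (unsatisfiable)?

From constraint 4: a2 ≤ 4. From constraint 11: a4 ≤ 1. Hence a2 + a4 ≤ 5. But constraint 3 requires a2 + a4 = 7, and 7 > 5. Contradiction.

Unsatisfiable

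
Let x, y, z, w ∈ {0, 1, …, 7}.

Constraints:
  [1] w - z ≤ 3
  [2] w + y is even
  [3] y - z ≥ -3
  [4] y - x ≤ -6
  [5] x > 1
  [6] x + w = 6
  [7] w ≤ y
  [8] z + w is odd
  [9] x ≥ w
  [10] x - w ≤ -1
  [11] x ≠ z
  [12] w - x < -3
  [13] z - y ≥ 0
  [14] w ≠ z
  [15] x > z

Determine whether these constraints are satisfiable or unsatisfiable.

Unsatisfiable

Constraints 1, 3, 4, and 10 give y − z ≥ -3, z − w ≥ -3, w − x ≥ 1, x − y ≥ 6.
Adding all 4 inequalities: the left sides telescope to 0, and the right sides sum to (-3) + (-3) + 1 + 6 = 1. So 0 ≥ 1, which is false.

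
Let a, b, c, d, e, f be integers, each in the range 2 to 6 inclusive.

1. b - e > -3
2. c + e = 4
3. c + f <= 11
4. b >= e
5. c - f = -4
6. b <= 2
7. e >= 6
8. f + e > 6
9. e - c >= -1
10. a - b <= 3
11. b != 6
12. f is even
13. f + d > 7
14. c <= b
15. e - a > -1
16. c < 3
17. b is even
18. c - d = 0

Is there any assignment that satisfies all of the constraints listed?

From constraint 7: e ≥ 6. From constraints 4 and 6: e ≤ b and b ≤ 2, so e ≤ 2. But 2 < 6, so no value of e works.

Unsatisfiable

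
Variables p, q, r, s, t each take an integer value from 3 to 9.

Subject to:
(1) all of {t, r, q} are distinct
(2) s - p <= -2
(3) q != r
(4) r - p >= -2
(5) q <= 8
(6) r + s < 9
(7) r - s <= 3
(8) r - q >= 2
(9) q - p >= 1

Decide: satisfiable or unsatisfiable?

Unsatisfiable

Constraints 2, 7, 8, and 9 give r − q ≥ 2, q − p ≥ 1, p − s ≥ 2, s − r ≥ -3.
Adding all 4 inequalities: the left sides telescope to 0, and the right sides sum to 2 + 1 + 2 + (-3) = 2. So 0 ≥ 2, which is false.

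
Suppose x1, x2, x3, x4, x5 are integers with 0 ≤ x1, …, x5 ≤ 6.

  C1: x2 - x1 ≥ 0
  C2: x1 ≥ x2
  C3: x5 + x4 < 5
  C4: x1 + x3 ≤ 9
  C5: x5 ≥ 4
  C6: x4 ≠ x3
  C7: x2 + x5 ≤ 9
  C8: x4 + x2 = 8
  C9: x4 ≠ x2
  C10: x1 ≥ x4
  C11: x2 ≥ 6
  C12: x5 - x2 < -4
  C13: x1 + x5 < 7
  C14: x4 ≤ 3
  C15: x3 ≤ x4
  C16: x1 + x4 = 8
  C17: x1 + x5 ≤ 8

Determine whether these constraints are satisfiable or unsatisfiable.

Unsatisfiable

From constraints 2 and 11: x1 ≥ x2 ≥ 6. From constraint 5: x5 ≥ 4. Hence x1 + x5 ≥ 10. But constraint 17 requires x1 + x5 ≤ 8, and 8 < 10. Contradiction.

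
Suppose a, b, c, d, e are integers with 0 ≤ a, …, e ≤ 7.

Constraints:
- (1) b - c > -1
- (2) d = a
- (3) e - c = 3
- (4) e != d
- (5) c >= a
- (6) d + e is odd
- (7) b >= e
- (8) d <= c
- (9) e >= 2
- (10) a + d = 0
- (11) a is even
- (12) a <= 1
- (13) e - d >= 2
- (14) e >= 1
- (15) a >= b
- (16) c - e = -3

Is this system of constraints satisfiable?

Unsatisfiable

From constraints 7 and 9: b ≥ e and e ≥ 2, so b ≥ 2. From constraints 12 and 15: b ≤ a and a ≤ 1, so b ≤ 1. But 1 < 2, so no value of b works.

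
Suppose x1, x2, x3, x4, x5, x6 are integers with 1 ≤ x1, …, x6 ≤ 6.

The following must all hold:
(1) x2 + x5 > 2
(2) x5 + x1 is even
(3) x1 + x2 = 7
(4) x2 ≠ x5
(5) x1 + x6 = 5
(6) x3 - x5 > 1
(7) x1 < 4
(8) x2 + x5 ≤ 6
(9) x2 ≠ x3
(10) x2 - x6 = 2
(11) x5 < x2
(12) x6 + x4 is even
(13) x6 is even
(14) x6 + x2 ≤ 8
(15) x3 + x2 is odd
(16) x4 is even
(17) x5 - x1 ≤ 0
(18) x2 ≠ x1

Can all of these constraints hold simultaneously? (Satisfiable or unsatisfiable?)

Satisfiable

Try x1 = 3, x2 = 4, x3 = 3, x4 = 2, x5 = 1, x6 = 2.
Check constraint 1: x2 + x5 = 5; constraint 3: x1 + x2 = 7; constraint 5: x1 + x6 = 5. The remaining constraints are straightforward to verify.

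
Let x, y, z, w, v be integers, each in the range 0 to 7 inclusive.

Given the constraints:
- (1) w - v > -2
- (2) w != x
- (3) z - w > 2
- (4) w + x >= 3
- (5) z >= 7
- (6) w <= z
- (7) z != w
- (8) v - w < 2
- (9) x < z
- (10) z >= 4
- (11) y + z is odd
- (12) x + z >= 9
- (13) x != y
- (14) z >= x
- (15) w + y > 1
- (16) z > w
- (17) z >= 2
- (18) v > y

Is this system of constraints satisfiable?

Satisfiable

The assignment x = 3, y = 0, z = 7, w = 2, v = 2 works:
  constraint 1 holds since w - v = 0.
  constraint 3 holds since z - w = 5.
The rest check out directly.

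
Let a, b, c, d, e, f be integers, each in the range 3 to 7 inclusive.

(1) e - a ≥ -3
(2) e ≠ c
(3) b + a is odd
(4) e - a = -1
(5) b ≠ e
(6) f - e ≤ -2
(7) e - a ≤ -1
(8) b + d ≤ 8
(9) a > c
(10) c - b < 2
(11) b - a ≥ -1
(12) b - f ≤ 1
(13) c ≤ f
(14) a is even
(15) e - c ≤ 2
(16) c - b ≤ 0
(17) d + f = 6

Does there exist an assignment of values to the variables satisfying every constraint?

Constraints 6, 7, 11, and 12 give b − a ≥ -1, a − e ≥ 1, e − f ≥ 2, f − b ≥ -1.
Adding all 4 inequalities: the left sides telescope to 0, and the right sides sum to (-1) + 1 + 2 + (-1) = 1. So 0 ≥ 1, which is false.

Unsatisfiable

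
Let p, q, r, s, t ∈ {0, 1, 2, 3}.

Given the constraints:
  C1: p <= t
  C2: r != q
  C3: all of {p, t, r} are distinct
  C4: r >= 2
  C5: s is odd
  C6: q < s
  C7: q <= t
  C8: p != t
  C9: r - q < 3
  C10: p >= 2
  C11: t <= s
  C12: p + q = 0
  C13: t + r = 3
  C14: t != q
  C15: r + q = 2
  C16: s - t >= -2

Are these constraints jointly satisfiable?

Unsatisfiable

From constraints 1 and 10: t ≥ p ≥ 2. From constraint 4: r ≥ 2. Hence t + r ≥ 4. But constraint 13 requires t + r = 3, and 3 < 4. Contradiction.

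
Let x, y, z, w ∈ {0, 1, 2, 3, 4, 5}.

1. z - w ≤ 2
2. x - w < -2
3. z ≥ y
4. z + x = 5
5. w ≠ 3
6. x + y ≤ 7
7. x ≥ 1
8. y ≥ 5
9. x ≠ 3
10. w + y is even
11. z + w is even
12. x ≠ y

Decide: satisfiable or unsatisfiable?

From constraints 3 and 8: z ≥ y ≥ 5. From constraint 7: x ≥ 1. Hence z + x ≥ 6. But constraint 4 requires z + x = 5, and 5 < 6. Contradiction.

Unsatisfiable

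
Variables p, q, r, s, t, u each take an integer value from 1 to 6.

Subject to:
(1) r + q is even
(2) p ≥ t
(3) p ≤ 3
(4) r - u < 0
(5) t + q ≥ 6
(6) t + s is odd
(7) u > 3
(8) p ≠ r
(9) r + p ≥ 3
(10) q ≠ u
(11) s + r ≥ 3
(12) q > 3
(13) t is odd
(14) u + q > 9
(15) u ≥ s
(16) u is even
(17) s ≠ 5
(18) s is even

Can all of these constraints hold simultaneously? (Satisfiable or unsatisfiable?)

Satisfiable

Try p = 3, q = 6, r = 2, s = 4, t = 3, u = 4.
Check constraint 4: r - u = -2; constraint 5: t + q = 9; constraint 9: r + p = 5. The remaining constraints are straightforward to verify.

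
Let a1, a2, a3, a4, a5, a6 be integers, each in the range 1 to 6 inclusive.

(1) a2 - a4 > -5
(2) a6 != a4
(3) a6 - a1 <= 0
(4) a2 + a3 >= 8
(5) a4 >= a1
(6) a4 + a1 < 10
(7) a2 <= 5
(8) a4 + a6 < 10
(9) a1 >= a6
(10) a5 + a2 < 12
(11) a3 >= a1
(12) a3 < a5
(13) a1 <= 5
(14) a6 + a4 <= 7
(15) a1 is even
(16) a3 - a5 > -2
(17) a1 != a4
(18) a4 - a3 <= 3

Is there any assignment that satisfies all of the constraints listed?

Take a1 = 2, a2 = 3, a3 = 5, a4 = 6, a5 = 6, a6 = 1. Then constraint 1: a2 - a4 = -3; constraint 3: a6 - a1 = -1, and every other listed constraint is also met.

Satisfiable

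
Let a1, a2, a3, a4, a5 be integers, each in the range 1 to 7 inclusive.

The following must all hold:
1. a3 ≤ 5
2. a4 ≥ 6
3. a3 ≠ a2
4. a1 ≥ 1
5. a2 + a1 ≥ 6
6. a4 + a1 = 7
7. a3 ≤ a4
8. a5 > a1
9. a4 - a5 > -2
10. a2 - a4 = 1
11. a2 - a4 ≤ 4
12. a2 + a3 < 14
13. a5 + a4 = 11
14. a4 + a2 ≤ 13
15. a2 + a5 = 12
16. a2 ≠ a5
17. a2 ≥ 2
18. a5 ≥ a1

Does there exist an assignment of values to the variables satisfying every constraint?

Satisfiable

Try a1 = 1, a2 = 7, a3 = 4, a4 = 6, a5 = 5.
Check constraint 5: a2 + a1 = 8; constraint 6: a4 + a1 = 7; constraint 9: a4 - a5 = 1. The remaining constraints are straightforward to verify.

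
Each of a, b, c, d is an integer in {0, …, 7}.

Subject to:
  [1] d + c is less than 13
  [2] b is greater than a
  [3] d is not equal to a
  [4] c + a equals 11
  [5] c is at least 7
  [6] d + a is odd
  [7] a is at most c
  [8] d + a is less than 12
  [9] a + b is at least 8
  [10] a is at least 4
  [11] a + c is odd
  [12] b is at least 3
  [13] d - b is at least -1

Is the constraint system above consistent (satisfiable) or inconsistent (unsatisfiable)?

One satisfying assignment is a = 4, b = 5, c = 7, d = 5.
For the less obvious constraints — constraint 1: d + c = 12; constraint 4: c + a = 11; constraint 8: d + a = 9 — and the others hold by inspection.

Satisfiable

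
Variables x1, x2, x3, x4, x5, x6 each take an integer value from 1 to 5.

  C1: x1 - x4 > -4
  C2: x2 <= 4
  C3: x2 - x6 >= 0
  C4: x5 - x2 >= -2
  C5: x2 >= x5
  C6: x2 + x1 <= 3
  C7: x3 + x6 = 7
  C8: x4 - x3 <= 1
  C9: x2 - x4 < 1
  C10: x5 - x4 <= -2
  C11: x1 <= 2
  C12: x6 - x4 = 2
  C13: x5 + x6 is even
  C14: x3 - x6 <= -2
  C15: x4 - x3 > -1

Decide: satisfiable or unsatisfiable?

Constraints 3, 4, 8, 10, and 14 give x4 − x5 ≥ 2, x5 − x2 ≥ -2, x2 − x6 ≥ 0, x6 − x3 ≥ 2, x3 − x4 ≥ -1.
Adding all 5 inequalities: the left sides telescope to 0, and the right sides sum to 2 + (-2) + 0 + 2 + (-1) = 1. So 0 ≥ 1, which is false.

Unsatisfiable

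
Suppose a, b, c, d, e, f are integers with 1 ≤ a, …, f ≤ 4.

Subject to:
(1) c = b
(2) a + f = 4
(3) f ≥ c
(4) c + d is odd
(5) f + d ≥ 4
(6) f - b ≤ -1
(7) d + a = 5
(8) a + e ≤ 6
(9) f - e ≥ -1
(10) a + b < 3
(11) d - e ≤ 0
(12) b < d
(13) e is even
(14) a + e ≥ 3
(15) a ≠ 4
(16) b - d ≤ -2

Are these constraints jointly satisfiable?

Constraints 6, 9, 11, and 16 give e − d ≥ 0, d − b ≥ 2, b − f ≥ 1, f − e ≥ -1.
Adding all 4 inequalities: the left sides telescope to 0, and the right sides sum to 0 + 2 + 1 + (-1) = 2. So 0 ≥ 2, which is false.

Unsatisfiable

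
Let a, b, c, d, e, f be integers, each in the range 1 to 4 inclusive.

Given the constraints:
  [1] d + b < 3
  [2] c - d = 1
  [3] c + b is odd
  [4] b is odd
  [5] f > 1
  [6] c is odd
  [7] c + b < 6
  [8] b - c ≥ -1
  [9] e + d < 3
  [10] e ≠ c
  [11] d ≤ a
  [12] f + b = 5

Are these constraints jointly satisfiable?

Constraint 6 makes c odd and constraint 4 makes b odd, so c + b must be even. Constraint 3 says c + b is odd — contradiction.

Unsatisfiable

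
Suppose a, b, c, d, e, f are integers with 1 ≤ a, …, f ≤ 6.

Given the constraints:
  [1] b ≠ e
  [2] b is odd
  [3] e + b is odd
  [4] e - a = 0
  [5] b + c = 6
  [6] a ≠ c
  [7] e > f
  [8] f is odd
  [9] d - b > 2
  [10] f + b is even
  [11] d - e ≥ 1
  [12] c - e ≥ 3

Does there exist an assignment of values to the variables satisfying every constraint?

Take a = 2, b = 1, c = 5, d = 4, e = 2, f = 1. Then constraint 4: e - a = 0; constraint 5: b + c = 6, and every other listed constraint is also met.

Satisfiable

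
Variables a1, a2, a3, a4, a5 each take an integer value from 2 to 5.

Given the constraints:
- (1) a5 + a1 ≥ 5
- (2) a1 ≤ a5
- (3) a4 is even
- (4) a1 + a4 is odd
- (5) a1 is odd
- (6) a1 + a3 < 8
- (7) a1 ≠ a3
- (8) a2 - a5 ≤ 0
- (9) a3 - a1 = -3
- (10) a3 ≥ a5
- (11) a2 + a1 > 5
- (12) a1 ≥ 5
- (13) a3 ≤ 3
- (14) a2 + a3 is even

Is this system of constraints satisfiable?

Unsatisfiable

From constraints 2 and 12: a5 ≥ a1 and a1 ≥ 5, so a5 ≥ 5. From constraints 10 and 13: a5 ≤ a3 and a3 ≤ 3, so a5 ≤ 3. But 3 < 5, so no value of a5 works.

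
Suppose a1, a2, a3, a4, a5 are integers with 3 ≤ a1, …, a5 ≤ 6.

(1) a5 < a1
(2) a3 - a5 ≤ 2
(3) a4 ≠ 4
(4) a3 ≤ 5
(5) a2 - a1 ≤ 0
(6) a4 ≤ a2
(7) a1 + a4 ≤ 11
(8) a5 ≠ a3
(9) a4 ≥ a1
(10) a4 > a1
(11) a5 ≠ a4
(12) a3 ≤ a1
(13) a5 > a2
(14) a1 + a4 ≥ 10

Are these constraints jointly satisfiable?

Constraints 1, 6, 10, and 13 give a1 < a4, a4 ≤ a2, a2 < a5, a5 < a1. Chaining: a1 < a4 ≤ a2 < a5 < a1, which forces a1 < a1 — impossible.

Unsatisfiable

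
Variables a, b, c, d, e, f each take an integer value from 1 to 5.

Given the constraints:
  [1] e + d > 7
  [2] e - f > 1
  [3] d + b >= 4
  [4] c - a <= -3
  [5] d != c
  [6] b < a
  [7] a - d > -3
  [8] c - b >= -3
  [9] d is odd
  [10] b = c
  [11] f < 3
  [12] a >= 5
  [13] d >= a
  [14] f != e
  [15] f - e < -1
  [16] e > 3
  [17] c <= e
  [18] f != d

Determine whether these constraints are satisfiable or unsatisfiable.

The assignment a = 5, b = 2, c = 2, d = 5, e = 5, f = 2 works:
  constraint 1 holds since e + d = 10.
  constraint 2 holds since e - f = 3.
The rest check out directly.

Satisfiable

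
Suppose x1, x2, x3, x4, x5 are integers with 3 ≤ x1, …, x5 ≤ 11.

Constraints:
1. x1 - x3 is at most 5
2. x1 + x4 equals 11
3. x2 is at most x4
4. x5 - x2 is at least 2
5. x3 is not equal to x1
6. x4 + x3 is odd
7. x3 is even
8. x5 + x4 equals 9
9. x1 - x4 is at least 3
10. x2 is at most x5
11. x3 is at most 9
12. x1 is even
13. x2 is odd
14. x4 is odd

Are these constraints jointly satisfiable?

Take x1 = 8, x2 = 3, x3 = 6, x4 = 3, x5 = 6. Then constraint 1: x1 - x3 = 2; constraint 2: x1 + x4 = 11; constraint 4: x5 - x2 = 3, and every other listed constraint is also met.

Satisfiable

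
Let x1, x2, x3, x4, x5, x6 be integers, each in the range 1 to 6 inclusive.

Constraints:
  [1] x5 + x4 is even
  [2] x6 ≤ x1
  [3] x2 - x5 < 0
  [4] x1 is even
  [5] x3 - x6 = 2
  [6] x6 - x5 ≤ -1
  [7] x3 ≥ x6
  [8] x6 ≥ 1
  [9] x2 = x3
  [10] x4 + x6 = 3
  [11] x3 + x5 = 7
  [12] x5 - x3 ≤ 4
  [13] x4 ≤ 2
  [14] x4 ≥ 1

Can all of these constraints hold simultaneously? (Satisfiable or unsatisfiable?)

Satisfiable

Take x1 = 6, x2 = 3, x3 = 3, x4 = 2, x5 = 4, x6 = 1. Then constraint 3: x2 - x5 = -1; constraint 5: x3 - x6 = 2; constraint 6: x6 - x5 = -3, and every other listed constraint is also met.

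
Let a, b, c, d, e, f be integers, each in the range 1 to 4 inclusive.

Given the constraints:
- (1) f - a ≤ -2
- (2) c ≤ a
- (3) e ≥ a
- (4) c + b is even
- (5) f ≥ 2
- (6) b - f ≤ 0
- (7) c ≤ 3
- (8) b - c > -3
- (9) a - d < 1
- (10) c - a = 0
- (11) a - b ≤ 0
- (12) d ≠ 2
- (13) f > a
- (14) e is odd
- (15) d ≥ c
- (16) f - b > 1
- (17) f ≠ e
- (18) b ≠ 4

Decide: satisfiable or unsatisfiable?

Unsatisfiable

Constraints 1, 6, and 11 give a − f ≥ 2, f − b ≥ 0, b − a ≥ 0.
Adding all 3 inequalities: the left sides telescope to 0, and the right sides sum to 2 + 0 + 0 = 2. So 0 ≥ 2, which is false.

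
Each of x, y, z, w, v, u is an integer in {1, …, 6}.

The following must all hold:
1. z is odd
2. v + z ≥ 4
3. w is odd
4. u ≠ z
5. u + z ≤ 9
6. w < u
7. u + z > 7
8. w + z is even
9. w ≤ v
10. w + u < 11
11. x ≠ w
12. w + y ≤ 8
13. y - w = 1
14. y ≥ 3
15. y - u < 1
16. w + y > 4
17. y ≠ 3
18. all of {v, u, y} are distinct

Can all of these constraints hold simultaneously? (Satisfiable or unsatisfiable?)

Setting (x, y, z, w, v, u) = (4, 4, 3, 3, 3, 5) satisfies everything: constraint 2: v + z = 6; constraint 5: u + z = 8, and the others follow.

Satisfiable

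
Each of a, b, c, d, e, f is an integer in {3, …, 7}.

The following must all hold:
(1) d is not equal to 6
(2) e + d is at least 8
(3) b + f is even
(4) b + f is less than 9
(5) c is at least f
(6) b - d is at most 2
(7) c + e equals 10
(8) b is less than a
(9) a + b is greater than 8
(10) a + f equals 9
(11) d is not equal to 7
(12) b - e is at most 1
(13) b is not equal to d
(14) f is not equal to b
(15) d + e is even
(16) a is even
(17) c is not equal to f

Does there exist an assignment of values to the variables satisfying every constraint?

Satisfiable

The assignment a = 6, b = 5, c = 4, d = 4, e = 6, f = 3 works:
  constraint 2 holds since e + d = 10.
  constraint 4 holds since b + f = 8.
The rest check out directly.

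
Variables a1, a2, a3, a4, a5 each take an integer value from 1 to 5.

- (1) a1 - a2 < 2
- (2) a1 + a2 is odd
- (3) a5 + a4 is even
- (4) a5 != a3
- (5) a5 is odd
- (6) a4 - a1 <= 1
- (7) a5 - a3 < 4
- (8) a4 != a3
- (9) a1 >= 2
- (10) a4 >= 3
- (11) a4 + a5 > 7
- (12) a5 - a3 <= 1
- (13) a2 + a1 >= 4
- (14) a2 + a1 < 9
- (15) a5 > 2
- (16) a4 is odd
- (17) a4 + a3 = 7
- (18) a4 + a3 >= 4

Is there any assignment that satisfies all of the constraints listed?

Try a1 = 3, a2 = 4, a3 = 4, a4 = 3, a5 = 5.
Check constraint 1: a1 - a2 = -1; constraint 6: a4 - a1 = 0; constraint 7: a5 - a3 = 1. The remaining constraints are straightforward to verify.

Satisfiable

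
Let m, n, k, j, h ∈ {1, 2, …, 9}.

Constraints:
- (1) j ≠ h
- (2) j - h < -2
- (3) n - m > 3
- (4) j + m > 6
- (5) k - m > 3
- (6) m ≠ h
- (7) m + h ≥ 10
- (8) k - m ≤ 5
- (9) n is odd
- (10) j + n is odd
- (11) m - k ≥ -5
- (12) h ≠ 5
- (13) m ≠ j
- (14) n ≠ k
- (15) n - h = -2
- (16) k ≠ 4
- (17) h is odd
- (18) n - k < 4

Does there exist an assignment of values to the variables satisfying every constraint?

Satisfiable

The assignment m = 1, n = 7, k = 6, j = 6, h = 9 works:
  constraint 2 holds since j - h = -3.
  constraint 3 holds since n - m = 6.
  constraint 4 holds since j + m = 7.
The rest check out directly.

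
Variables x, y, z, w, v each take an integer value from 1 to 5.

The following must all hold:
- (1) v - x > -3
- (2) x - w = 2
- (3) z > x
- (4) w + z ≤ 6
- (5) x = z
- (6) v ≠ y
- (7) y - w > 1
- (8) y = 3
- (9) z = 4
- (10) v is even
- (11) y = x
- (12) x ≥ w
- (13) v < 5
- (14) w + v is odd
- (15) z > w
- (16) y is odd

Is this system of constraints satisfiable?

Constraint 8 fixes y = 3 and constraint 9 fixes z = 4. Constraints 5 and 11 give y = x = z, so y = z. But 3 ≠ 4 — contradiction.

Unsatisfiable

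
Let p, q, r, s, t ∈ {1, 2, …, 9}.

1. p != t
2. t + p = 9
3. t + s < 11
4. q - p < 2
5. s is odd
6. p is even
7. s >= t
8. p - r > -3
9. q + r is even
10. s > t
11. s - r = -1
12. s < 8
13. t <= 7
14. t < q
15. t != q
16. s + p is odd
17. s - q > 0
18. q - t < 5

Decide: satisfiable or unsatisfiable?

One satisfying assignment is p = 6, q = 6, r = 8, s = 7, t = 3.
For the less obvious constraints — constraint 2: t + p = 9; constraint 3: t + s = 10 — and the others hold by inspection.

Satisfiable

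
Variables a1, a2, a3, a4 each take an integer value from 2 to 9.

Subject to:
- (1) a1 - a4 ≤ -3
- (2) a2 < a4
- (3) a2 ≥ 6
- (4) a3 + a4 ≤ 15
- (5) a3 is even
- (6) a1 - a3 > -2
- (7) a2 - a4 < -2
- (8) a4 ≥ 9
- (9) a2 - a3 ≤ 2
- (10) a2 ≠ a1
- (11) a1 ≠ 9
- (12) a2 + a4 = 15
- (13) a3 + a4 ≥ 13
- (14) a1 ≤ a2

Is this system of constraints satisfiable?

Setting (a1, a2, a3, a4) = (5, 6, 4, 9) satisfies everything: constraint 1: a1 - a4 = -4; constraint 4: a3 + a4 = 13; constraint 6: a1 - a3 = 1, and the others follow.

Satisfiable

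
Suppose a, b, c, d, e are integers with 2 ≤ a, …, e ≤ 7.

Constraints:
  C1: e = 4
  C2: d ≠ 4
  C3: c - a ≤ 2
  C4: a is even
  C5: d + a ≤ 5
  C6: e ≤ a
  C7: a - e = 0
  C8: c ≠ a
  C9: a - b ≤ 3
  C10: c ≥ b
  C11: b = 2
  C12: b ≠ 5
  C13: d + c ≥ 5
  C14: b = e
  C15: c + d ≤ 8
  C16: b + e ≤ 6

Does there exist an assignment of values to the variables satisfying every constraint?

Unsatisfiable

Constraint 11 fixes b = 2 and constraint 1 fixes e = 4, but constraint 14 requires b = e. Since 2 ≠ 4, contradiction.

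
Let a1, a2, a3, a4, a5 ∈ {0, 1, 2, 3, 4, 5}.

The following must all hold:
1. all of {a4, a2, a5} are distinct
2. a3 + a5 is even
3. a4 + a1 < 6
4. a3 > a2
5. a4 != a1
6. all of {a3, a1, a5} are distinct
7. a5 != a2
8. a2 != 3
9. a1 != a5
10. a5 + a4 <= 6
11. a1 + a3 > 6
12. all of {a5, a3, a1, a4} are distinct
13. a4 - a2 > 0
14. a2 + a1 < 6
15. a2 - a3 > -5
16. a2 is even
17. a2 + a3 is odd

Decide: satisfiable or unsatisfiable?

Take a1 = 4, a2 = 0, a3 = 3, a4 = 1, a5 = 5. Then constraint 3: a4 + a1 = 5; constraint 10: a5 + a4 = 6; constraint 11: a1 + a3 = 7, and every other listed constraint is also met.

Satisfiable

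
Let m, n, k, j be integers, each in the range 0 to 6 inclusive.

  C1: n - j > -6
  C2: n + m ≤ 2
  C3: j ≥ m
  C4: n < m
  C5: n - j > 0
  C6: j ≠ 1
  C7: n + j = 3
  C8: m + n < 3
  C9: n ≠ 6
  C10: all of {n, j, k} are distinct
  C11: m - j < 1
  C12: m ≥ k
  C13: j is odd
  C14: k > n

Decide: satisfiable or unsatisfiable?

Unsatisfiable

Constraints 3, 5, 12, and 14 give m ≤ j, j < n, n < k, k ≤ m. Chaining: m ≤ j < n < k ≤ m, which forces m < m — impossible.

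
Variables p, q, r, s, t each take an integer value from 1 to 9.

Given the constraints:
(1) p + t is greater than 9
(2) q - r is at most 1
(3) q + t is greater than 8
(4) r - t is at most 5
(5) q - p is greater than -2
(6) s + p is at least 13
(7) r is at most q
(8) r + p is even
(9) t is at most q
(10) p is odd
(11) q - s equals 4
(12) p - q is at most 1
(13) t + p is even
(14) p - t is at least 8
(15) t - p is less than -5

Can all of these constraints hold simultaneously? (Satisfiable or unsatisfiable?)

Unsatisfiable

Constraints 2, 4, 12, and 14 give t − r ≥ -5, r − q ≥ -1, q − p ≥ -1, p − t ≥ 8.
Adding all 4 inequalities: the left sides telescope to 0, and the right sides sum to (-5) + (-1) + (-1) + 8 = 1. So 0 ≥ 1, which is false.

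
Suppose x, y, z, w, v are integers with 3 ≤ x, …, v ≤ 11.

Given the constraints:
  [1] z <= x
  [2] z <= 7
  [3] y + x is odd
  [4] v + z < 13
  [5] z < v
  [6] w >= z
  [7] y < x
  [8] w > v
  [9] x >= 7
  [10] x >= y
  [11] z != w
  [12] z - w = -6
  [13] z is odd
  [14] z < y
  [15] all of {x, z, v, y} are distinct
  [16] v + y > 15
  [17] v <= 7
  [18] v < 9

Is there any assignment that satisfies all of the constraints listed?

Satisfiable

The assignment x = 10, y = 9, z = 5, w = 11, v = 7 works:
  constraint 4 holds since v + z = 12.
  constraint 12 holds since z - w = -6.
The rest check out directly.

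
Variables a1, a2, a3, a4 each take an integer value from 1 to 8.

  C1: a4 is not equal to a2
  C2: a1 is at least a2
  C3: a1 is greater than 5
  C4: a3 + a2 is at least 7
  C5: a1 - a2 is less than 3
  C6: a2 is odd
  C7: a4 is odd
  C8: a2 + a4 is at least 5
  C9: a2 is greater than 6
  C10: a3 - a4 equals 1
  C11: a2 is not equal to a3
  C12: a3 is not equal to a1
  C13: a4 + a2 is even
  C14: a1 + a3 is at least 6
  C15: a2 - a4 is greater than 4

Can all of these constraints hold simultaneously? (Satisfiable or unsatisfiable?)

Setting (a1, a2, a3, a4) = (7, 7, 2, 1) satisfies everything: constraint 4: a3 + a2 = 9; constraint 5: a1 - a2 = 0; constraint 8: a2 + a4 = 8, and the others follow.

Satisfiable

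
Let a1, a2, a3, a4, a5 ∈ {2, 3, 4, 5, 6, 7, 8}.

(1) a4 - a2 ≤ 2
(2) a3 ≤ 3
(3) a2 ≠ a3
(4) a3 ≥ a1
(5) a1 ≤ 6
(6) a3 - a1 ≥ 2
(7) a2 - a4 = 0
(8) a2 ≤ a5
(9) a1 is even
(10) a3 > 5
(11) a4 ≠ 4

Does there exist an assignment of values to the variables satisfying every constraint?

From constraint 10: a3 ≥ 6. From constraint 2: a3 ≤ 3. But 3 < 6, so no value of a3 works.

Unsatisfiable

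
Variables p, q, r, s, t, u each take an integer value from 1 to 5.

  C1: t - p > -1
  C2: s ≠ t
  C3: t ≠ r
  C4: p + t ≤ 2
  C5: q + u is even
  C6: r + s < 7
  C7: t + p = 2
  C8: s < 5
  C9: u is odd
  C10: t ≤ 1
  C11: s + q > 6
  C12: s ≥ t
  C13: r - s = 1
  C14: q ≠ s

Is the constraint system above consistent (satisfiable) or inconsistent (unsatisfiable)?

Satisfiable

The assignment p = 1, q = 5, r = 3, s = 2, t = 1, u = 3 works:
  constraint 1 holds since t - p = 0.
  constraint 4 holds since p + t = 2.
  constraint 6 holds since r + s = 5.
The rest check out directly.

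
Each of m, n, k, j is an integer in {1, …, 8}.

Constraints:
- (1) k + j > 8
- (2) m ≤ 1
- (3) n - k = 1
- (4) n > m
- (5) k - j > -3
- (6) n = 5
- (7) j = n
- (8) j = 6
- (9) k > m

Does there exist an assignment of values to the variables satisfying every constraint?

Constraint 8 fixes j = 6 and constraint 6 fixes n = 5, but constraint 7 requires j = n. Since 6 ≠ 5, contradiction.

Unsatisfiable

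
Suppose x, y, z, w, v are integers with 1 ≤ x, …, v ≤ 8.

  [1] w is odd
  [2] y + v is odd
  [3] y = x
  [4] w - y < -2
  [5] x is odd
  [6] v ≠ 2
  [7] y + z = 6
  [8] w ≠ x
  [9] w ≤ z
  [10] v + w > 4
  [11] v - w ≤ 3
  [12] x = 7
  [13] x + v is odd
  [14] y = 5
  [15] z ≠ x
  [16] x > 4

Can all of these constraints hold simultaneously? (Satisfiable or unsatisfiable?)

Unsatisfiable

Constraint 14 fixes y = 5 and constraint 12 fixes x = 7, but constraint 3 requires y = x. Since 5 ≠ 7, contradiction.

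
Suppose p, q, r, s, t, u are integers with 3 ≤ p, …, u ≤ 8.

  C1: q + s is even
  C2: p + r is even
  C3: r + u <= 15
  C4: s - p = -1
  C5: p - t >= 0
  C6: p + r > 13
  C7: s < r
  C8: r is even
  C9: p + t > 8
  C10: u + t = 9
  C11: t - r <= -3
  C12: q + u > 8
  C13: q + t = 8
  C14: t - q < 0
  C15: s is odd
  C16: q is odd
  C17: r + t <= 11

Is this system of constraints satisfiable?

The assignment p = 6, q = 5, r = 8, s = 5, t = 3, u = 6 works:
  constraint 3 holds since r + u = 14.
  constraint 4 holds since s - p = -1.
  constraint 5 holds since p - t = 3.
The rest check out directly.

Satisfiable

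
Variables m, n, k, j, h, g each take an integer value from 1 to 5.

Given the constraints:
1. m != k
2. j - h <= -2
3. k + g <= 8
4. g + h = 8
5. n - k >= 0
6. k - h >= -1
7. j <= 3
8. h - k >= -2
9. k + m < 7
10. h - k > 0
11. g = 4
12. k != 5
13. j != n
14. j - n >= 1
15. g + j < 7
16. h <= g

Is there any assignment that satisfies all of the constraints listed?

Unsatisfiable

Constraints 2, 5, 6, and 14 give k − h ≥ -1, h − j ≥ 2, j − n ≥ 1, n − k ≥ 0.
Adding all 4 inequalities: the left sides telescope to 0, and the right sides sum to (-1) + 2 + 1 + 0 = 2. So 0 ≥ 2, which is false.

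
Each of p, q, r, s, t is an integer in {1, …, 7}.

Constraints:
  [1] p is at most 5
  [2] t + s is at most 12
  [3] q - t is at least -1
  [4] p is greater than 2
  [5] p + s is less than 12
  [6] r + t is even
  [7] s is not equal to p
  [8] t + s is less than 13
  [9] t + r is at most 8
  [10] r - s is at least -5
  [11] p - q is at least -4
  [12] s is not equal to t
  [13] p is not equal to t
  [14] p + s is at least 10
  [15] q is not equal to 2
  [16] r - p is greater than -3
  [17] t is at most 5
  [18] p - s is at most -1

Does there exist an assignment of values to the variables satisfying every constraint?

One satisfying assignment is p = 3, q = 5, r = 2, s = 7, t = 4.
For the less obvious constraints — constraint 2: t + s = 11; constraint 3: q - t = 1 — and the others hold by inspection.

Satisfiable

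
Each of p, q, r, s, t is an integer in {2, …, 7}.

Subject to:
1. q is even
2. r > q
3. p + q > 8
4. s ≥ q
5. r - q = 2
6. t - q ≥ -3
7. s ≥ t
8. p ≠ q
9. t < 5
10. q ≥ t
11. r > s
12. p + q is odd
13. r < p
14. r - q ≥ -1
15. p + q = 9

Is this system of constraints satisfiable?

Take p = 7, q = 2, r = 4, s = 2, t = 2. Then constraint 3: p + q = 9; constraint 5: r - q = 2, and every other listed constraint is also met.

Satisfiable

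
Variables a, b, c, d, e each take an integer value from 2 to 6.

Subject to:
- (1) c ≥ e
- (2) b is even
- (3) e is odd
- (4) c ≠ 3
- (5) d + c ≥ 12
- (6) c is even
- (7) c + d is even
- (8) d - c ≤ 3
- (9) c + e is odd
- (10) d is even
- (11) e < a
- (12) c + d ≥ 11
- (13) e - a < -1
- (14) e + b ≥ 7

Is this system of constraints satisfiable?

The assignment a = 6, b = 6, c = 6, d = 6, e = 3 works:
  constraint 5 holds since d + c = 12.
  constraint 8 holds since d - c = 0.
  constraint 12 holds since c + d = 12.
The rest check out directly.

Satisfiable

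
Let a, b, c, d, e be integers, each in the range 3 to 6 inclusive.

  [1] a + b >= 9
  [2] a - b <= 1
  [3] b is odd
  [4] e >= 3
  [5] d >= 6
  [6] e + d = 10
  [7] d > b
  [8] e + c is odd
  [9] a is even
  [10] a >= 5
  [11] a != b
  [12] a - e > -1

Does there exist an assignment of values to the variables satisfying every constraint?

Setting (a, b, c, d, e) = (6, 5, 5, 6, 4) satisfies everything: constraint 1: a + b = 11; constraint 2: a - b = 1, and the others follow.

Satisfiable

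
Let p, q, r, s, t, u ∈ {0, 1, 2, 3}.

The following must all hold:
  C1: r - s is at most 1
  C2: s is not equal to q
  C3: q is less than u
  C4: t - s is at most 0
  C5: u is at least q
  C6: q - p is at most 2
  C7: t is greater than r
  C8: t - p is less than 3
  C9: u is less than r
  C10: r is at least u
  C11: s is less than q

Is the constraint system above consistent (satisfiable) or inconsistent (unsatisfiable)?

Unsatisfiable

Constraints 3, 4, 7, 9, and 11 give s < q, q < u, u < r, r < t, t ≤ s. Chaining: s < q < u < r < t ≤ s, which forces s < s — impossible.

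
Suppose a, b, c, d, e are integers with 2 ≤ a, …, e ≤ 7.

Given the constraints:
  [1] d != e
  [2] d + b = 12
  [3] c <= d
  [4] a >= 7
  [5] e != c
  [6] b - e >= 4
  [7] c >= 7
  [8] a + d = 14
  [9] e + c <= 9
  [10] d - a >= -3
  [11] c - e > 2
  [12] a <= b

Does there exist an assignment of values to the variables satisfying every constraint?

From constraints 3 and 7: d ≥ c ≥ 7. From constraints 4 and 12: b ≥ a ≥ 7. Hence d + b ≥ 14. But constraint 2 requires d + b = 12, and 12 < 14. Contradiction.

Unsatisfiable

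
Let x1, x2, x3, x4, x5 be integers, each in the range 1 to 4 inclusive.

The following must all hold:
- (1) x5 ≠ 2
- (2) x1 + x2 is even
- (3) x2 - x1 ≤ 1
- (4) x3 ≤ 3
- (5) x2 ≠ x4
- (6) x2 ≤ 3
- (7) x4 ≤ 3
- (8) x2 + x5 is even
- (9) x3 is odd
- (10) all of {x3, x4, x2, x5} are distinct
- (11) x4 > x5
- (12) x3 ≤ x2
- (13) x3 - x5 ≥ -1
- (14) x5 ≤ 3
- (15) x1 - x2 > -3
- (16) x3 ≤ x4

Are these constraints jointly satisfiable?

Unsatisfiable

Constraints 4, 6, 7, and 14 confine each of x3, x4, x2, x5 to the 3 values {1, …, 3} (the domain already gives each ≥ 1).
Constraint 10 requires all 4 of them to be distinct, but only 3 values are available — impossible by the pigeonhole principle.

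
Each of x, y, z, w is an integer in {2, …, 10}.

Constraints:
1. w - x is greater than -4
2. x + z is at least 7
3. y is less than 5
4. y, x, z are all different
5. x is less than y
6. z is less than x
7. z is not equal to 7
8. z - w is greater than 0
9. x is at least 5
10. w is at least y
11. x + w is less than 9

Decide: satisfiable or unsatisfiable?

Constraints 5, 6, 8, and 10 give y ≤ w, w < z, z < x, x < y. Chaining: y ≤ w < z < x < y, which forces y < y — impossible.

Unsatisfiable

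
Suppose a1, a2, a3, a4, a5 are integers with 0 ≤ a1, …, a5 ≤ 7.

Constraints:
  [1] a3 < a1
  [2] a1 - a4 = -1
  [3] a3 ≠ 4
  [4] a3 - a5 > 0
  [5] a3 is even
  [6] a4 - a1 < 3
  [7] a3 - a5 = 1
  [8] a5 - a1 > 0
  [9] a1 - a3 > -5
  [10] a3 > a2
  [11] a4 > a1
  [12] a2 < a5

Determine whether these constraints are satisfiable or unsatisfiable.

Constraints 1, 4, and 8 give a3 < a1, a1 < a5, a5 < a3. Chaining: a3 < a1 < a5 < a3, which forces a3 < a3 — impossible.

Unsatisfiable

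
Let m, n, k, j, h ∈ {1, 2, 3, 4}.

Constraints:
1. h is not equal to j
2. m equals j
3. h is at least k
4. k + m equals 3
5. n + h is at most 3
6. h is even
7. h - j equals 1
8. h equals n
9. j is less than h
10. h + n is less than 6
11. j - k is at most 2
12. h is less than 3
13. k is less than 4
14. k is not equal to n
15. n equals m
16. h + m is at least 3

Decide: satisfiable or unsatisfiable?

From constraints 2, 8, and 15, h = n = m = j, so h = j. But constraint 1 says h ≠ j. Contradiction.

Unsatisfiable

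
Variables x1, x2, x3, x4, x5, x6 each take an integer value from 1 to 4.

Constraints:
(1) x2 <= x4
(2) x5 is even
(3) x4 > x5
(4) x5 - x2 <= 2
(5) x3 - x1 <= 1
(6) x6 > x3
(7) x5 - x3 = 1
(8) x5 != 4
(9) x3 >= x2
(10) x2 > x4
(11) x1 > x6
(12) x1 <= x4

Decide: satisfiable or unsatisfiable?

Constraints 6, 9, 10, 11, and 12 give x6 < x1, x1 ≤ x4, x4 < x2, x2 ≤ x3, x3 < x6. Chaining: x6 < x1 ≤ x4 < x2 ≤ x3 < x6, which forces x6 < x6 — impossible.

Unsatisfiable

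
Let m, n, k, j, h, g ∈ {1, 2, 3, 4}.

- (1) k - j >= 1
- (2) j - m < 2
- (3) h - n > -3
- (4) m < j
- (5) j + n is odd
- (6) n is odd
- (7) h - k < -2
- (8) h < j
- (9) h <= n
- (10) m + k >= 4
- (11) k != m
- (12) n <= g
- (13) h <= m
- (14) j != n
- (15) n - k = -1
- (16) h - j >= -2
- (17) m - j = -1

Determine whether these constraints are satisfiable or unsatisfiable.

Setting (m, n, k, j, h, g) = (1, 3, 4, 2, 1, 4) satisfies everything: constraint 1: k - j = 2; constraint 2: j - m = 1; constraint 3: h - n = -2, and the others follow.

Satisfiable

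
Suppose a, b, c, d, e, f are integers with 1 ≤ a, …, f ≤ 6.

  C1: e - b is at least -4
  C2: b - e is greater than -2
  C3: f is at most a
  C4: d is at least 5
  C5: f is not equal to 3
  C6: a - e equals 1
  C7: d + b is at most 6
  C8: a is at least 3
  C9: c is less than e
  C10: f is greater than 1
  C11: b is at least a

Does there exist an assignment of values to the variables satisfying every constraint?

From constraint 4: d ≥ 5. From constraints 8 and 11: b ≥ a ≥ 3. Hence d + b ≥ 8. But constraint 7 requires d + b ≤ 6, and 6 < 8. Contradiction.

Unsatisfiable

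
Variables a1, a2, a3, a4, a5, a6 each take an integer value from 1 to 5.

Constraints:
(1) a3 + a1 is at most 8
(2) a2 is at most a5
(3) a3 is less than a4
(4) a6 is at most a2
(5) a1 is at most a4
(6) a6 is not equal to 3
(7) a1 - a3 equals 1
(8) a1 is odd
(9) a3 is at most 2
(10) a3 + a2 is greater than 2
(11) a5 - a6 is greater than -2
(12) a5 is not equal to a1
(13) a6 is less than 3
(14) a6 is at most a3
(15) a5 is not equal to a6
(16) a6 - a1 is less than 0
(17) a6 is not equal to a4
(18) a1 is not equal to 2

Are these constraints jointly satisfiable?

Take a1 = 3, a2 = 2, a3 = 2, a4 = 5, a5 = 2, a6 = 1. Then constraint 1: a3 + a1 = 5; constraint 7: a1 - a3 = 1, and every other listed constraint is also met.

Satisfiable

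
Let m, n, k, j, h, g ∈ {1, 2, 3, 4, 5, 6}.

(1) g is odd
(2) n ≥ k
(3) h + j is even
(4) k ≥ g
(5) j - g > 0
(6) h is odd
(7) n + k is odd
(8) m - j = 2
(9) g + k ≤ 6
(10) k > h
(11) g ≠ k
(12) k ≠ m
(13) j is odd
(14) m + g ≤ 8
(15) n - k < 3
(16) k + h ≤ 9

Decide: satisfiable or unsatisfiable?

Satisfiable

Try m = 5, n = 5, k = 4, j = 3, h = 3, g = 1.
Check constraint 5: j - g = 2; constraint 8: m - j = 2; constraint 9: g + k = 5. The remaining constraints are straightforward to verify.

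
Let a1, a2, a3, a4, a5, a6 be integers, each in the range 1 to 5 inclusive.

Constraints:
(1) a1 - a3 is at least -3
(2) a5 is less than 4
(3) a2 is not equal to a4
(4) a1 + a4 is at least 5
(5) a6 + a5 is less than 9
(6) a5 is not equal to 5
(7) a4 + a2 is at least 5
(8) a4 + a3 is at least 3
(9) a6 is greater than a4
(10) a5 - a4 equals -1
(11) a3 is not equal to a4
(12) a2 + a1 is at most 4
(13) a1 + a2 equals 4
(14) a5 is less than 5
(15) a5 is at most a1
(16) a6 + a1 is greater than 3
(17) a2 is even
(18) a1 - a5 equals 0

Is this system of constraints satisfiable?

Satisfiable

Setting (a1, a2, a3, a4, a5, a6) = (2, 2, 2, 3, 2, 4) satisfies everything: constraint 1: a1 - a3 = 0; constraint 4: a1 + a4 = 5; constraint 5: a6 + a5 = 6, and the others follow.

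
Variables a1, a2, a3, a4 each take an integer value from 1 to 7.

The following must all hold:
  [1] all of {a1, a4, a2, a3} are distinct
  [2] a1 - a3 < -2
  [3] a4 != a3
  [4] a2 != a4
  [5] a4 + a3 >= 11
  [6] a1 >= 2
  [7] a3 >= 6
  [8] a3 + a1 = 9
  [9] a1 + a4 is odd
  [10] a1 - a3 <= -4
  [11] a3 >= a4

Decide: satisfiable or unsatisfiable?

Satisfiable

Take a1 = 2, a2 = 1, a3 = 7, a4 = 5. Then constraint 2: a1 - a3 = -5; constraint 5: a4 + a3 = 12; constraint 8: a3 + a1 = 9, and every other listed constraint is also met.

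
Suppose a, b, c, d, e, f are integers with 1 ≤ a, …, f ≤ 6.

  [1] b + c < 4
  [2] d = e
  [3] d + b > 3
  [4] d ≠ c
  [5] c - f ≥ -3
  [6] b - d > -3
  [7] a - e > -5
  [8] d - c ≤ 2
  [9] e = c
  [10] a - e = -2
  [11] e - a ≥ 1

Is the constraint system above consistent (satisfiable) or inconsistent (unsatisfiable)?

Unsatisfiable

From constraints 2 and 9, d = e = c, so d = c. But constraint 4 says d ≠ c. Contradiction.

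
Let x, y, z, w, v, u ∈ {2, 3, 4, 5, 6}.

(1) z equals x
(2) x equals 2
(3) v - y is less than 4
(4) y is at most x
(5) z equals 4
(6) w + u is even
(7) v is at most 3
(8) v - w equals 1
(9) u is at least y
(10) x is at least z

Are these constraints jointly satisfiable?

Constraint 5 fixes z = 4 and constraint 2 fixes x = 2, but constraint 1 requires z = x. Since 4 ≠ 2, contradiction.

Unsatisfiable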